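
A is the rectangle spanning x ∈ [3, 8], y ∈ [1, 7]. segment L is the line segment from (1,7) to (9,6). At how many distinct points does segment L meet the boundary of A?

2

The segment meets the boundary at (3,6.75), (8,6.125).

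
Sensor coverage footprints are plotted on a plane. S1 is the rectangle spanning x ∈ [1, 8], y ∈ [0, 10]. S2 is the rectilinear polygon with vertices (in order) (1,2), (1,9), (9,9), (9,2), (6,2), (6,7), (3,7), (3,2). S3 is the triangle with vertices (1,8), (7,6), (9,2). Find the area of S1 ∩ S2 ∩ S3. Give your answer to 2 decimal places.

5.17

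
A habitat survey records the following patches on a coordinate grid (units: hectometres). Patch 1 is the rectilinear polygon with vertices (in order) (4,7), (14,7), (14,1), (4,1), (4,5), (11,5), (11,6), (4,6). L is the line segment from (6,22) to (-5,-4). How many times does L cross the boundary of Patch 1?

The segment lies entirely outside Patch 1 and never meets its boundary.

0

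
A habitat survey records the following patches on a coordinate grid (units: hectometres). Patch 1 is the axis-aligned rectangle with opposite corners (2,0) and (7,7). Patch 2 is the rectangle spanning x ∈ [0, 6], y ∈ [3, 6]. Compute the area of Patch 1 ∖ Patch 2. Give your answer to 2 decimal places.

23.00

|Patch 1∩Patch 2|: x∈[2,6], y∈[3,6] → 4·3 = 12.
|Patch 1| = 35.
|Patch 1 ∖ Patch 2| = |Patch 1| − |Patch 1∩Patch 2| = 35 − 12 = 23.00.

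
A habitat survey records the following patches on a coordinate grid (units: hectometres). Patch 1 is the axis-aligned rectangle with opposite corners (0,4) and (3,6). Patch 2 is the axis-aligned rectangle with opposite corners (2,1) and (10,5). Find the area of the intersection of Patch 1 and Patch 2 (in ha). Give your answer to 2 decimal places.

1.00

|Patch 1∩Patch 2|: x∈[2,3], y∈[4,5] → 1·1 = 1.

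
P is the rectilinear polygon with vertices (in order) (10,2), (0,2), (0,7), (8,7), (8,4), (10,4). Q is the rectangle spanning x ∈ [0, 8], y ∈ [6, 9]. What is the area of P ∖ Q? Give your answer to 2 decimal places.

36.00

|P| = 44, |P∩Q| = 8.
|P ∖ Q| = |P| − |P∩Q| = 44 − 8 = 36.00.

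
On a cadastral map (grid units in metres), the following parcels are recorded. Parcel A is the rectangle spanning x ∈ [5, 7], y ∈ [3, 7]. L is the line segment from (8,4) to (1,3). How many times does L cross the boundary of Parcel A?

The segment meets the boundary at (5,3.571), (7,3.857).

2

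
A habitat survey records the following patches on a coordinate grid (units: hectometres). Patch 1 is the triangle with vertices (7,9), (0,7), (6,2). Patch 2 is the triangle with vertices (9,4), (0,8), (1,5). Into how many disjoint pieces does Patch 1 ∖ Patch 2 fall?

Patch 1 ∖ Patch 2 splits into 3 disjoint pieces (area 10.4385, area 0.0786, area 4.3775).

3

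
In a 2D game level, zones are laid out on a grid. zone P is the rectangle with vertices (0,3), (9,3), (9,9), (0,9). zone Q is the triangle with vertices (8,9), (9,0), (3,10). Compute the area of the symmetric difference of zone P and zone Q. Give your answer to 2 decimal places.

|zone P| = 54, |zone Q| = 22, |zone P∩zone Q| = 17.6.
|zone P △ zone Q| = |zone P| + |zone Q| − 2·|zone P∩zone Q| = 54 + 22 − 35.2 = 40.80.

40.80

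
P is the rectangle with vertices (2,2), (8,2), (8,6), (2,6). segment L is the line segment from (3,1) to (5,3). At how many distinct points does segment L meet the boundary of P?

1

The segment meets the boundary at (4,2).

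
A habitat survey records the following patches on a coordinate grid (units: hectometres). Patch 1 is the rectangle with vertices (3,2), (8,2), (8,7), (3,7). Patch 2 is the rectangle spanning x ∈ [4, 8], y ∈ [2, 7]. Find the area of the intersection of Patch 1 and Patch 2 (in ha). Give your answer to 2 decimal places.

20.00

|Patch 1∩Patch 2|: x∈[4,8], y∈[2,7] → 4·5 = 20.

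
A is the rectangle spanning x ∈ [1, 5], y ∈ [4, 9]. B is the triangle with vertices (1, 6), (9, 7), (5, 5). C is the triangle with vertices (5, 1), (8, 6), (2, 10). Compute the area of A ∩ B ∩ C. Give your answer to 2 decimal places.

The intersection is the polygon with vertices (3.546,5.364), (3.24,6.28), (5,6.5), (5,5).
By the shoelace formula its area is 1.93.

1.93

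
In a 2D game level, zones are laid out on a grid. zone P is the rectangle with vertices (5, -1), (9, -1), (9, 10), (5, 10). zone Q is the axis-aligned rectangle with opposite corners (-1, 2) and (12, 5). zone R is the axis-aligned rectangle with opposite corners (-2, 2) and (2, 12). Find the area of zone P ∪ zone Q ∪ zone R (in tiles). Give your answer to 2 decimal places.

By inclusion–exclusion:
Individual areas: |zone P| = 44, |zone Q| = 39, |zone R| = 40.
|zone P∩zone Q|: x∈[5,9], y∈[2,5] → 4·3 = 12.
|zone P∩zone R| = 0 (no overlap).
|zone Q∩zone R|: x∈[-1,2], y∈[2,5] → 3·3 = 9.
|zone P∩zone Q∩zone R| = 0.
|zone P ∪ zone Q ∪ zone R| = 123 − 21 + 0 = 102.00.

102.00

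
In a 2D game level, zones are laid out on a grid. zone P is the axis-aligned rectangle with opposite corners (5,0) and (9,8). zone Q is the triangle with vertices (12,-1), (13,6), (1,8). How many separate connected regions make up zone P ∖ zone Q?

zone P ∖ zone Q splits into 2 disjoint pieces (area 12.3636, area 4).

2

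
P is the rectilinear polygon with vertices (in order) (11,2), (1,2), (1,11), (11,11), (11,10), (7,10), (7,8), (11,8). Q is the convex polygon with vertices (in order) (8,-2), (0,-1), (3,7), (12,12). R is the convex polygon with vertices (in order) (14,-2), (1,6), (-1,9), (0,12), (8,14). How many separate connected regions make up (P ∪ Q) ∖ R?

2

(P ∪ Q) ∖ R splits into 2 disjoint pieces (area 40.8919, area 6.3018).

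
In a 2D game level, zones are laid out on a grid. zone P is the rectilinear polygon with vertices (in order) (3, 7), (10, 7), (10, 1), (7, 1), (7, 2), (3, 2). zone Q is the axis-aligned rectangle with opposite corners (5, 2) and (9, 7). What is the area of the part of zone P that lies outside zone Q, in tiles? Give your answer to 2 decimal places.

|zone P| = 38, |zone P∩zone Q| = 20.
|zone P ∖ zone Q| = |zone P| − |zone P∩zone Q| = 38 − 20 = 18.00.

18.00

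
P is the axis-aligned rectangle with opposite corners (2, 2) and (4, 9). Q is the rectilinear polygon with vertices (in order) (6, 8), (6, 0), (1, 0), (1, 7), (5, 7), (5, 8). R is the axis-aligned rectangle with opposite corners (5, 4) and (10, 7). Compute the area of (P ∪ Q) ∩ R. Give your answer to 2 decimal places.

The region (P ∪ Q) ∩ R is the polygon with vertices (6,4), (5,4), (5,7), (6,7).
By the shoelace formula its area is 3.00.

3.00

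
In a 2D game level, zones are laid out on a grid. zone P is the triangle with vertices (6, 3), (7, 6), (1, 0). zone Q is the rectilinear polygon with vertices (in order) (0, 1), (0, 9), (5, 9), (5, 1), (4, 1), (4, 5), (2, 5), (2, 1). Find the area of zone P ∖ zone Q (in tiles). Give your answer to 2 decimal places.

|zone P| = 6, |zone P∩zone Q| = 1.4.
|zone P ∖ zone Q| = |zone P| − |zone P∩zone Q| = 6 − 1.4 = 4.60.

4.60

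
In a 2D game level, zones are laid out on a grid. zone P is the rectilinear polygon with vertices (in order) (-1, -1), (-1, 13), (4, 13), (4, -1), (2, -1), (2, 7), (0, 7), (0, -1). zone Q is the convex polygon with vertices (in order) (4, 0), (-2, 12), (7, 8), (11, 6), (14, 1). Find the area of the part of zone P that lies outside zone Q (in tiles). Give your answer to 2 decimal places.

|zone P| = 54, |zone P∩zone Q| = 24.9722.
|zone P ∖ zone Q| = |zone P| − |zone P∩zone Q| = 54 − 24.9722 = 29.03.

29.03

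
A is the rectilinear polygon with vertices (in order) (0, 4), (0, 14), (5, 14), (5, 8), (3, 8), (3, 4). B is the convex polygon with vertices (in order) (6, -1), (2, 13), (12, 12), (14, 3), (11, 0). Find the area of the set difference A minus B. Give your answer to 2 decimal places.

31.02

|A| = 42, |A∩B| = 10.9786.
|A ∖ B| = |A| − |A∩B| = 42 − 10.9786 = 31.02.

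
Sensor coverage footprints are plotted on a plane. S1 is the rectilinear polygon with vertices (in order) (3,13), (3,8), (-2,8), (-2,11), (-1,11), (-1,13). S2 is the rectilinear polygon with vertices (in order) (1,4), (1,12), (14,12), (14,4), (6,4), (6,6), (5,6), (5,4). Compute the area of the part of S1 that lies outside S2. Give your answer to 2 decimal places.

15.00

|S1| = 23, |S1∩S2| = 8.
|S1 ∖ S2| = |S1| − |S1∩S2| = 23 − 8 = 15.00.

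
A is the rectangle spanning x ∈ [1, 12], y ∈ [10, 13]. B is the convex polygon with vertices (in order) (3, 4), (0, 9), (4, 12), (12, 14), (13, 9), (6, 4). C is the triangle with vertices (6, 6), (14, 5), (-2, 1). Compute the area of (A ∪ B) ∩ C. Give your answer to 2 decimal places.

5.57

The region (A ∪ B) ∩ C is the polygon with vertices (6,4), (3,4), (2.946,4.091), (6,6), (8.383,5.702).
By the shoelace formula its area is 5.57.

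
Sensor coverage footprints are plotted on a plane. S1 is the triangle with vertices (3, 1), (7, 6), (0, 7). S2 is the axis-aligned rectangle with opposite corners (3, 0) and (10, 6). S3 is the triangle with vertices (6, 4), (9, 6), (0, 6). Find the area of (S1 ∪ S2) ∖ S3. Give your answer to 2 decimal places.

|S1 ∪ S2| = 51.5.
|(S1 ∪ S2) ∩ S3| = 8.95.
|(S1 ∪ S2) ∖ S3| = 51.5 − 8.95 = 42.55.

42.55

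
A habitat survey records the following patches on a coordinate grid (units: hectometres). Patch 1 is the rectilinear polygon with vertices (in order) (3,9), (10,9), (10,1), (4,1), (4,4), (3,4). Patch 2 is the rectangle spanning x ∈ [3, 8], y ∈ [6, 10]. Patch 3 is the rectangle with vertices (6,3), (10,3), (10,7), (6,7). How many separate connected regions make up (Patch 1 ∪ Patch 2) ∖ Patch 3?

(Patch 1 ∪ Patch 2) ∖ Patch 3 is a single connected region.

1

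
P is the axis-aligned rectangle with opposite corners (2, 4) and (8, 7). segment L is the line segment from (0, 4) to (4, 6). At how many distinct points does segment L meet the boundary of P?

The segment meets the boundary at (2,5).

1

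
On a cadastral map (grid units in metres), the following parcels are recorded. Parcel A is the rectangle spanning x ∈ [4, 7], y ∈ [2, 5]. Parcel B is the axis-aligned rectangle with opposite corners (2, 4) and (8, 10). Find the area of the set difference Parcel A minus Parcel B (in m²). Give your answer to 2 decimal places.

6.00

|Parcel A∩Parcel B|: x∈[4,7], y∈[4,5] → 3·1 = 3.
|Parcel A| = 9.
|Parcel A ∖ Parcel B| = |Parcel A| − |Parcel A∩Parcel B| = 9 − 3 = 6.00.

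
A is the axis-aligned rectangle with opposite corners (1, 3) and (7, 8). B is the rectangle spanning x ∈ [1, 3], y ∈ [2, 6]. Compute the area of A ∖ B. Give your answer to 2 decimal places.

24.00

|A∩B|: x∈[1,3], y∈[3,6] → 2·3 = 6.
|A| = 30.
|A ∖ B| = |A| − |A∩B| = 30 − 6 = 24.00.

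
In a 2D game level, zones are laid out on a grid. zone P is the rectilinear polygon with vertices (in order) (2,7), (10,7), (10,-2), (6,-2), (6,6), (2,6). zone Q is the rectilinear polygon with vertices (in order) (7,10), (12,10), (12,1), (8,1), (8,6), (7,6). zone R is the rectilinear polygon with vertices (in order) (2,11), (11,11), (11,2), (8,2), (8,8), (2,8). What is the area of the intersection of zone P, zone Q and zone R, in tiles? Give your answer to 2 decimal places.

The intersection is the polygon with vertices (10,2), (8,2), (8,6), (8,7), (10,7).
By the shoelace formula its area is 10.00.

10.00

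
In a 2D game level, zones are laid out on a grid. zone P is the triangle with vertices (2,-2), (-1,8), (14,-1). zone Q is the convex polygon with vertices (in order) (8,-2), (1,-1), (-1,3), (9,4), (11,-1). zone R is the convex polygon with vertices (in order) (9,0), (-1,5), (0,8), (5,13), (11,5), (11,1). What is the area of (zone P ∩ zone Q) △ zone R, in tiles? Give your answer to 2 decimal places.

104.31

|zone P ∩ zone Q| = 41.4918.
|(zone P ∩ zone Q) ∩ zone R| = 12.0902.
|(zone P ∩ zone Q) △ zone R| = 41.4918 + 87 − 24.1805 = 104.31.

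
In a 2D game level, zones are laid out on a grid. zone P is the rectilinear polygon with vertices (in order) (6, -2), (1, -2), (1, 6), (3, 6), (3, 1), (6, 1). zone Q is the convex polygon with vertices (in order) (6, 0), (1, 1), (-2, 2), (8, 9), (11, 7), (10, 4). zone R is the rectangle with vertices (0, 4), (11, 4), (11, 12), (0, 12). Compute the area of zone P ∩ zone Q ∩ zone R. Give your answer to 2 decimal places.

1.60

The intersection is the polygon with vertices (3,5.5), (3,4), (1,4), (1,4.1).
By the shoelace formula its area is 1.60.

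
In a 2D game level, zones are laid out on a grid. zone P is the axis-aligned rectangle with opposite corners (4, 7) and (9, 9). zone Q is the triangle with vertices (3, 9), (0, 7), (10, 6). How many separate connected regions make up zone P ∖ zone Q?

1

zone P ∖ zone Q is a single connected region.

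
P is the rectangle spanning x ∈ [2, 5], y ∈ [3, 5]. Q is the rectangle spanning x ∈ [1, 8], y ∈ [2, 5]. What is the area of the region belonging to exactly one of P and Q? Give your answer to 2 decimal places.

|P∩Q|: x∈[2,5], y∈[3,5] → 3·2 = 6.
|P △ Q| = |P| + |Q| − 2·|P∩Q| = 6 + 21 − 12 = 15.00.

15.00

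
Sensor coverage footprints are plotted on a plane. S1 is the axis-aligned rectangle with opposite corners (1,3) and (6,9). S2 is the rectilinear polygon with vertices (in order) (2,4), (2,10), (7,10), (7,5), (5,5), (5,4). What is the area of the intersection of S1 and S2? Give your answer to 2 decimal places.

The intersection is the polygon with vertices (6,9), (6,5), (5,5), (5,4), (2,4), (2,9).
By the shoelace formula its area is 19.00.

19.00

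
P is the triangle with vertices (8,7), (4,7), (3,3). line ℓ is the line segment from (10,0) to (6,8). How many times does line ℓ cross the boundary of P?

The segment meets the boundary at (6.5,7), (6.929,6.143).

2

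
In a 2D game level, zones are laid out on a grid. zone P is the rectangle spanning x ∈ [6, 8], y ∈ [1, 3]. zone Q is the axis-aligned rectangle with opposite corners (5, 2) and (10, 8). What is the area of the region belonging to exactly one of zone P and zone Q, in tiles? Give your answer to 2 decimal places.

30.00

|zone P∩zone Q|: x∈[6,8], y∈[2,3] → 2·1 = 2.
|zone P △ zone Q| = |zone P| + |zone Q| − 2·|zone P∩zone Q| = 4 + 30 − 4 = 30.00.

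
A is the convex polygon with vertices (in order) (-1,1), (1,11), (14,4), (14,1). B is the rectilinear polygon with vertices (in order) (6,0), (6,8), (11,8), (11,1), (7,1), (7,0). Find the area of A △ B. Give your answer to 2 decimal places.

71.06

|A| = 94.5, |B| = 36, |A∩B| = 29.7198.
|A △ B| = |A| + |B| − 2·|A∩B| = 94.5 + 36 − 59.4396 = 71.06.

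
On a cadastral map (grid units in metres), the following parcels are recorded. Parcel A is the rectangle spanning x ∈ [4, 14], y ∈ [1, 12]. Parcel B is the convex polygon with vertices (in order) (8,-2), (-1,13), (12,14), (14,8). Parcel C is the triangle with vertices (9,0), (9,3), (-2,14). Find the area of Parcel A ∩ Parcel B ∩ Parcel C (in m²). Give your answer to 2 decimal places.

The intersection is the polygon with vertices (8.214,1), (4,6.364), (4,8), (9,3), (9,1).
By the shoelace formula its area is 11.20.

11.20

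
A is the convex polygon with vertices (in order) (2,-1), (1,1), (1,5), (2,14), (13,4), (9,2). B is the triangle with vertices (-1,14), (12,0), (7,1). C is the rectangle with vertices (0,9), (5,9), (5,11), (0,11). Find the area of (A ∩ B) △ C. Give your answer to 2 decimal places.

27.54

|A ∩ B| = 21.6204.
|(A ∩ B) ∩ C| = 2.0421.
|(A ∩ B) △ C| = 21.6204 + 10 − 4.0843 = 27.54.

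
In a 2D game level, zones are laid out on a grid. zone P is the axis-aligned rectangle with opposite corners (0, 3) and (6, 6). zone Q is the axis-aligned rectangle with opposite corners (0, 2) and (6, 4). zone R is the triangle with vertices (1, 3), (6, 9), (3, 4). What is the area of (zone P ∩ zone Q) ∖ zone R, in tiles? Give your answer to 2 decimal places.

|zone P ∩ zone Q| = 6.
|(zone P ∩ zone Q) ∩ zone R| = 0.5833.
|(zone P ∩ zone Q) ∖ zone R| = 6 − 0.5833 = 5.42.

5.42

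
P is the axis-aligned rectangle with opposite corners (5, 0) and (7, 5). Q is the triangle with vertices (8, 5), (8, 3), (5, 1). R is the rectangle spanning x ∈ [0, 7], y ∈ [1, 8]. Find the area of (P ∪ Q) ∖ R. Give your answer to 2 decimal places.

|P ∪ Q| = 11.6667.
|(P ∪ Q) ∩ R| = 8.
|(P ∪ Q) ∖ R| = 11.6667 − 8 = 3.67.

3.67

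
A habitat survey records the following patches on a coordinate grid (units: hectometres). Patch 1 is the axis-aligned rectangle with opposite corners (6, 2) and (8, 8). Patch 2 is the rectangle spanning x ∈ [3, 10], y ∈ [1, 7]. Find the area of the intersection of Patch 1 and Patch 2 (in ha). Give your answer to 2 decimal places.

|Patch 1∩Patch 2|: x∈[6,8], y∈[2,7] → 2·5 = 10.

10.00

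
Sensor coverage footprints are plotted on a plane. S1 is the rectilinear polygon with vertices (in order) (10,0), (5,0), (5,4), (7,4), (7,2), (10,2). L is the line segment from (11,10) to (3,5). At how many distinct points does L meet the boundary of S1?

The segment lies entirely outside S1 and never meets its boundary.

0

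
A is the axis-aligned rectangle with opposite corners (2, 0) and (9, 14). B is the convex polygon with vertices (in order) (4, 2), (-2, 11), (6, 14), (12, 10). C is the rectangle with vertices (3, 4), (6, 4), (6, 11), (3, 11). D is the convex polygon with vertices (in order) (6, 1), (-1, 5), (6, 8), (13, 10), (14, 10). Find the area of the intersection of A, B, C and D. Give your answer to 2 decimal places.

10.07

The intersection is the polygon with vertices (3,6.714), (6,8), (6,4), (3,4).
By the shoelace formula its area is 10.07.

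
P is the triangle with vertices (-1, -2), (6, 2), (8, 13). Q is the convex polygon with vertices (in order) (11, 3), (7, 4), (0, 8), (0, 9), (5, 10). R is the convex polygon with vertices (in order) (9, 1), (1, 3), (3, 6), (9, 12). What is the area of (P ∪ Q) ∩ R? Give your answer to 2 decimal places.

28.70

|P ∪ Q| = 56.3651.
|(P ∪ Q) ∩ R| = 28.70.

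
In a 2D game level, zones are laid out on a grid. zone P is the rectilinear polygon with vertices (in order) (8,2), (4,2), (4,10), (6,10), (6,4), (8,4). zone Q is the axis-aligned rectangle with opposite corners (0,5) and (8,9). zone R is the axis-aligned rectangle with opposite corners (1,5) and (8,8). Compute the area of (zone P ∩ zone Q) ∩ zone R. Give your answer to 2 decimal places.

The region (zone P ∩ zone Q) ∩ zone R is the polygon with vertices (6,5), (4,5), (4,8), (6,8).
By the shoelace formula its area is 6.00.

6.00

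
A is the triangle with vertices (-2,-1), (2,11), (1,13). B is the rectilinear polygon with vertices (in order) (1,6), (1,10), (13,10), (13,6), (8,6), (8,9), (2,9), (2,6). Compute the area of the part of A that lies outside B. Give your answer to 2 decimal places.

9.33

|A| = 10, |A∩B| = 0.6667.
|A ∖ B| = |A| − |A∩B| = 10 − 0.6667 = 9.33.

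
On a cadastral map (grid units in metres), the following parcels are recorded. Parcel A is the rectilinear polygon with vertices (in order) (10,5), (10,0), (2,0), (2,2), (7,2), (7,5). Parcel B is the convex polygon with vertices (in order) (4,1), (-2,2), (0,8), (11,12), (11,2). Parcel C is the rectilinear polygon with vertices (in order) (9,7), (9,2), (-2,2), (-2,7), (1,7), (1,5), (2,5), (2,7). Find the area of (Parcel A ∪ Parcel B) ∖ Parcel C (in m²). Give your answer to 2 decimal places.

62.57

|Parcel A ∪ Parcel B| = 111.4048.
|(Parcel A ∪ Parcel B) ∩ Parcel C| = 48.8333.
|(Parcel A ∪ Parcel B) ∖ Parcel C| = 111.4048 − 48.8333 = 62.57.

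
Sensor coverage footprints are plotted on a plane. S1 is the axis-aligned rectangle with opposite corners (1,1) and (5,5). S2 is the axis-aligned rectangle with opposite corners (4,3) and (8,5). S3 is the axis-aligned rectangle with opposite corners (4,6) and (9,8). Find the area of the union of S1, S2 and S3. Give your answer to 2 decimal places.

By inclusion–exclusion:
Individual areas: |S1| = 16, |S2| = 8, |S3| = 10.
|S1∩S2|: x∈[4,5], y∈[3,5] → 1·2 = 2.
|S1∩S3| = 0 (no overlap).
|S2∩S3| = 0 (no overlap).
|S1∩S2∩S3| = 0.
|S1 ∪ S2 ∪ S3| = 34 − 2 + 0 = 32.00.

32.00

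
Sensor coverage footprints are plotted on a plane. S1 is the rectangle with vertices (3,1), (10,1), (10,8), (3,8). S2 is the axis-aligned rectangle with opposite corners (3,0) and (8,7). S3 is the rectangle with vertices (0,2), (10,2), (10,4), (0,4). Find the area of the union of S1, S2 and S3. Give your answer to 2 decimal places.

By inclusion–exclusion:
Individual areas: |S1| = 49, |S2| = 35, |S3| = 20.
|S1∩S2|: x∈[3,8], y∈[1,7] → 5·6 = 30.
|S1∩S3|: x∈[3,10], y∈[2,4] → 7·2 = 14.
|S2∩S3|: x∈[3,8], y∈[2,4] → 5·2 = 10.
|S1∩S2∩S3| = 10.
|S1 ∪ S2 ∪ S3| = 104 − 54 + 10 = 60.00.

60.00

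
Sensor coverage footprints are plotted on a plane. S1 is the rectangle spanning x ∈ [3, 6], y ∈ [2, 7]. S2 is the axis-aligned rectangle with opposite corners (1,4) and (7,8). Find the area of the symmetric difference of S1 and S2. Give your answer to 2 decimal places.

21.00

|S1∩S2|: x∈[3,6], y∈[4,7] → 3·3 = 9.
|S1 △ S2| = |S1| + |S2| − 2·|S1∩S2| = 15 + 24 − 18 = 21.00.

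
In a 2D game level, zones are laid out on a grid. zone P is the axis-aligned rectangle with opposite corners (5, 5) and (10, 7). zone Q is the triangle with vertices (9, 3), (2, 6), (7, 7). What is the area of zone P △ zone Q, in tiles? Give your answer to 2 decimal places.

|zone P| = 10, |zone Q| = 11, |zone P∩zone Q| = 4.6.
|zone P △ zone Q| = |zone P| + |zone Q| − 2·|zone P∩zone Q| = 10 + 11 − 9.2 = 11.80.

11.80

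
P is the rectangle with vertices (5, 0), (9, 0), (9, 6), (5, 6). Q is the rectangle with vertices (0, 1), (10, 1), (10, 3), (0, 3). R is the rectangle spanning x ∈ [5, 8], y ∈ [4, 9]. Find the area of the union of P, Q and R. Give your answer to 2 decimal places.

By inclusion–exclusion:
Individual areas: |P| = 24, |Q| = 20, |R| = 15.
|P∩Q|: x∈[5,9], y∈[1,3] → 4·2 = 8.
|P∩R|: x∈[5,8], y∈[4,6] → 3·2 = 6.
|Q∩R| = 0 (no overlap).
|P∩Q∩R| = 0.
|P ∪ Q ∪ R| = 59 − 14 + 0 = 45.00.

45.00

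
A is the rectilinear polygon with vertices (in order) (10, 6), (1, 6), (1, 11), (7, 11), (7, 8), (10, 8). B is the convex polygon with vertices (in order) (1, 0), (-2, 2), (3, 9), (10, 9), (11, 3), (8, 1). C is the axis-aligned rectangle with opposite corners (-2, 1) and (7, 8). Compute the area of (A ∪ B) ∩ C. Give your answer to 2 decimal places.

The region (A ∪ B) ∩ C is the polygon with vertices (-2,2), (1,6.2), (1,8), (7,8), (7,1), (-0.5,1).
By the shoelace formula its area is 50.55.

50.55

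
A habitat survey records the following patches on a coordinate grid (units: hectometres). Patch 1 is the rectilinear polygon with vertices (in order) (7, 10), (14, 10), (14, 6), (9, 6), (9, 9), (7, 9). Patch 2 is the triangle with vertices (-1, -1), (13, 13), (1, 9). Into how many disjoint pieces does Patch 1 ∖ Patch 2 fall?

1

Patch 1 ∖ Patch 2 is a single connected region.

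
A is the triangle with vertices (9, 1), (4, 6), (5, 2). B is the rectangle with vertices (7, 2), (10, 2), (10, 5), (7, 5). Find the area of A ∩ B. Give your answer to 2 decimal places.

The intersection is the polygon with vertices (8,2), (7,2), (7,3).
By the shoelace formula its area is 0.50.

0.50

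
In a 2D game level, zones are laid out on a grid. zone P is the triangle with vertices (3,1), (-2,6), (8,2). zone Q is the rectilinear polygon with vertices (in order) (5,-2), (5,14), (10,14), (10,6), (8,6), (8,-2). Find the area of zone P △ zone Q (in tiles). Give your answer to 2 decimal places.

|zone P| = 15, |zone Q| = 64, |zone P∩zone Q| = 2.7.
|zone P △ zone Q| = |zone P| + |zone Q| − 2·|zone P∩zone Q| = 15 + 64 − 5.4 = 73.60.

73.60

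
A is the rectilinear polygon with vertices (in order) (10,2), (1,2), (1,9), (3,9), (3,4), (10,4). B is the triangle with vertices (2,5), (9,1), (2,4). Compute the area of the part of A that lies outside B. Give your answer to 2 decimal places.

24.95

|A| = 28, |A∩B| = 3.0476.
|A ∖ B| = |A| − |A∩B| = 28 − 3.0476 = 24.95.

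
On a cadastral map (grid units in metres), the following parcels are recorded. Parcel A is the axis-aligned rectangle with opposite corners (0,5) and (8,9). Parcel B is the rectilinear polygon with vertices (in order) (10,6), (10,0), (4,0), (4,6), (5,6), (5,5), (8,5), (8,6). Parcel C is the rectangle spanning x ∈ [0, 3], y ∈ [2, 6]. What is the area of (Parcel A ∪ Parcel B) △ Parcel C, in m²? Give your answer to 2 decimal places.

70.00

|Parcel A ∪ Parcel B| = 64.
|(Parcel A ∪ Parcel B) ∩ Parcel C| = 3.
|(Parcel A ∪ Parcel B) △ Parcel C| = 64 + 12 − 6 = 70.00.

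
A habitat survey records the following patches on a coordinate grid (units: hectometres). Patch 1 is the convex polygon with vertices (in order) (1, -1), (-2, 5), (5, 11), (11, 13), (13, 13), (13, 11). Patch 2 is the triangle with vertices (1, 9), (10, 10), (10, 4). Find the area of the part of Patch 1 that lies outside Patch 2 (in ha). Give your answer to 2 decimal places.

|Patch 1| = 88, |Patch 1∩Patch 2| = 21.2117.
|Patch 1 ∖ Patch 2| = |Patch 1| − |Patch 1∩Patch 2| = 88 − 21.2117 = 66.79.

66.79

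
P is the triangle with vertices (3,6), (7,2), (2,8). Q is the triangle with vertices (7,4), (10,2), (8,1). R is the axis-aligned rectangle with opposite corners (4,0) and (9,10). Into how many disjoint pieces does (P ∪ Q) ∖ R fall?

2

(P ∪ Q) ∖ R splits into 2 disjoint pieces (area 1.1, area 0.5833).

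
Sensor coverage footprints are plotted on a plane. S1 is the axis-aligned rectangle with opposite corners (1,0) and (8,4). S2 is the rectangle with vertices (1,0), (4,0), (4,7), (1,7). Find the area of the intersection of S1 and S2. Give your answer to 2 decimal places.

|S1∩S2|: x∈[1,4], y∈[0,4] → 3·4 = 12.

12.00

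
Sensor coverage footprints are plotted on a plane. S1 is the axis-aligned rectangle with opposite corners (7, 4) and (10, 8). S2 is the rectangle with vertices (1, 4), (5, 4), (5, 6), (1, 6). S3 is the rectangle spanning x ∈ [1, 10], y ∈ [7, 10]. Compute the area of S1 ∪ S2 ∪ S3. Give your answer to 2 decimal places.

By inclusion–exclusion:
Individual areas: |S1| = 12, |S2| = 8, |S3| = 27.
|S1∩S2| = 0 (no overlap).
|S1∩S3|: x∈[7,10], y∈[7,8] → 3·1 = 3.
|S2∩S3| = 0 (no overlap).
|S1∩S2∩S3| = 0.
|S1 ∪ S2 ∪ S3| = 47 − 3 + 0 = 44.00.

44.00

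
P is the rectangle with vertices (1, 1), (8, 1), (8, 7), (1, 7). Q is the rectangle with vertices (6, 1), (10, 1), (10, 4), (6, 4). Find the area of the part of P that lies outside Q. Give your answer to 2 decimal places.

36.00

|P∩Q|: x∈[6,8], y∈[1,4] → 2·3 = 6.
|P| = 42.
|P ∖ Q| = |P| − |P∩Q| = 42 − 6 = 36.00.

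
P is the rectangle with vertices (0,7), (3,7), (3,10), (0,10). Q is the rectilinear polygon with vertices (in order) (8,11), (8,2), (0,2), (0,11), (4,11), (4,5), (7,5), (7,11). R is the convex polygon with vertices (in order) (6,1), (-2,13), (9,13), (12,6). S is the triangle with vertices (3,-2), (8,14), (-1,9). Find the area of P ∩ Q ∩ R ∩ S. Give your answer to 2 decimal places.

The intersection is the polygon with vertices (2,7), (0.216,9.676), (0.8,10), (3,10), (3,7).
By the shoelace formula its area is 5.87.

5.87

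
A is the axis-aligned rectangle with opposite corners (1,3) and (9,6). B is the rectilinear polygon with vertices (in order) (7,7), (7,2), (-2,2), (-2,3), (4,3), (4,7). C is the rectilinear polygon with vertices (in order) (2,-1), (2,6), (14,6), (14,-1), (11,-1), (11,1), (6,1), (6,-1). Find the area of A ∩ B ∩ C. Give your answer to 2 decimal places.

9.00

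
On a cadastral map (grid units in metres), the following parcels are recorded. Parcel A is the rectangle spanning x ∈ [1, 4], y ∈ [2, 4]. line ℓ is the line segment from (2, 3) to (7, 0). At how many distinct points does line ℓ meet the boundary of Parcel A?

1

The segment meets the boundary at (3.667,2).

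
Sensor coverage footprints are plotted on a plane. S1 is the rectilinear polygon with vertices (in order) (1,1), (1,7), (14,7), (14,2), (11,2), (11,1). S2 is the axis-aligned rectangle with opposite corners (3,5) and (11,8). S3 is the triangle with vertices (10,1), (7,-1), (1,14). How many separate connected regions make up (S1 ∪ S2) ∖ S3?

2

(S1 ∪ S2) ∖ S3 splits into 2 disjoint pieces (area 24.6, area 38.9615).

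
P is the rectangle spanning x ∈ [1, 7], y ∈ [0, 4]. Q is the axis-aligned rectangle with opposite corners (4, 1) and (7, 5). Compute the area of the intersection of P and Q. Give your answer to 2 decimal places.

9.00

|P∩Q|: x∈[4,7], y∈[1,4] → 3·3 = 9.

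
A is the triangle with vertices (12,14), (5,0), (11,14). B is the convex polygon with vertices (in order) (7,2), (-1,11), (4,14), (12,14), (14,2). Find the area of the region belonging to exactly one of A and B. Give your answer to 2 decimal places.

|A| = 7, |B| = 124.5, |A∩B| = 6.7214.
|A △ B| = |A| + |B| − 2·|A∩B| = 7 + 124.5 − 13.4429 = 118.06.

118.06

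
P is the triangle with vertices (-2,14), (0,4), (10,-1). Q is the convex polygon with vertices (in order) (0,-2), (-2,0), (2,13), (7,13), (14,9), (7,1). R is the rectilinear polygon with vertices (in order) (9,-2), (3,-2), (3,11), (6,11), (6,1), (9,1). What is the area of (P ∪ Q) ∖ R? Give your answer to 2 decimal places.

|P ∪ Q| = 151.2687.
|(P ∪ Q) ∩ R| = 35.3382.
|(P ∪ Q) ∖ R| = 151.2687 − 35.3382 = 115.93.

115.93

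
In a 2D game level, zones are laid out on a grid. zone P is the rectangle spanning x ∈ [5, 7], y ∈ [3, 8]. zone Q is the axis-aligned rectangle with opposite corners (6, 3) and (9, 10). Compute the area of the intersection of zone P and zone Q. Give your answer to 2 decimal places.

5.00

|zone P∩zone Q|: x∈[6,7], y∈[3,8] → 1·5 = 5.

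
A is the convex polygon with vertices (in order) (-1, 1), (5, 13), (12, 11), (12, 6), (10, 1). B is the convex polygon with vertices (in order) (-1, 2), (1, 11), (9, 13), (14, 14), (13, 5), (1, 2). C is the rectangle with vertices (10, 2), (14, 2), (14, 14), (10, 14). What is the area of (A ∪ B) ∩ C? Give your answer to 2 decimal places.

33.17

The region (A ∪ B) ∩ C is the polygon with vertices (14,14), (13,5), (11.444,4.611), (10.4,2), (10,2), (10,13.2).
By the shoelace formula its area is 33.17.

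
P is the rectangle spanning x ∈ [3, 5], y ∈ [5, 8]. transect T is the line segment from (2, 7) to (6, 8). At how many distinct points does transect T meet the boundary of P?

2

The segment meets the boundary at (5,7.75), (3,7.25).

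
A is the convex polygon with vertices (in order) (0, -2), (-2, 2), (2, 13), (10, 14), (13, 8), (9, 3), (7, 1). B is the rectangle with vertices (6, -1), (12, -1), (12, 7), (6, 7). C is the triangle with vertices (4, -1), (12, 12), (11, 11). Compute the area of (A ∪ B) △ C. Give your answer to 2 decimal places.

|A ∪ B| = 173.9107.
|(A ∪ B) ∩ C| = 2.3703.
|(A ∪ B) △ C| = 173.9107 + 2.5 − 4.7405 = 171.67.

171.67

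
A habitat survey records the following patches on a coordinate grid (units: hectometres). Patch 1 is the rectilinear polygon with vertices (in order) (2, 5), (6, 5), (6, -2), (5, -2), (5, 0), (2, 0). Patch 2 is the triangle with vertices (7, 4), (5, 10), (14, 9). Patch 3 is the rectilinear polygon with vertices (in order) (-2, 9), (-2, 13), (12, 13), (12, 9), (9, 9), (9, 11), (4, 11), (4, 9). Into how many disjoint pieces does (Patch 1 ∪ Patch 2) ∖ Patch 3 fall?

(Patch 1 ∪ Patch 2) ∖ Patch 3 splits into 2 disjoint pieces (area 22, area 24.8333).

2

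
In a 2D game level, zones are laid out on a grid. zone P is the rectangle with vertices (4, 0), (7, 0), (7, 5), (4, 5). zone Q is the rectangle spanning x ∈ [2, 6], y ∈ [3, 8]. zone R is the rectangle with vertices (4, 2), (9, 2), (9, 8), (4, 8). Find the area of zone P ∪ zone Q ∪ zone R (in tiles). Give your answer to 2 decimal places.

By inclusion–exclusion:
Individual areas: |zone P| = 15, |zone Q| = 20, |zone R| = 30.
|zone P∩zone Q|: x∈[4,6], y∈[3,5] → 2·2 = 4.
|zone P∩zone R|: x∈[4,7], y∈[2,5] → 3·3 = 9.
|zone Q∩zone R|: x∈[4,6], y∈[3,8] → 2·5 = 10.
|zone P∩zone Q∩zone R| = 4.
|zone P ∪ zone Q ∪ zone R| = 65 − 23 + 4 = 46.00.

46.00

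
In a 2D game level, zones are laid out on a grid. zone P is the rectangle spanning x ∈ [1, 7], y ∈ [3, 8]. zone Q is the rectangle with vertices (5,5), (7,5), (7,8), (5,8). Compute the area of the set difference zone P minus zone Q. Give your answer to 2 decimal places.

24.00

|zone P∩zone Q|: x∈[5,7], y∈[5,8] → 2·3 = 6.
|zone P| = 30.
|zone P ∖ zone Q| = |zone P| − |zone P∩zone Q| = 30 − 6 = 24.00.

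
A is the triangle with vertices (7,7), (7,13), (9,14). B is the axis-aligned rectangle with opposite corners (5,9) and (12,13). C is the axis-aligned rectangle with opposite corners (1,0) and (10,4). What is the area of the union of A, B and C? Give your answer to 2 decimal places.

By inclusion–exclusion:
Individual areas: |A| = 6, |B| = 28, |C| = 36.
|A∩B| = 4.5714.
|A∩C| = 0.
|B∩C| = 0 (no overlap).
|A∩B∩C| = 0.
|A ∪ B ∪ C| = 70 − 4.5714 + 0 = 65.43.

65.43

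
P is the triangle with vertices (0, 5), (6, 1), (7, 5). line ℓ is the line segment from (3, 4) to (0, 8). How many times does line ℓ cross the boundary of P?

The segment meets the boundary at (2.25,5).

1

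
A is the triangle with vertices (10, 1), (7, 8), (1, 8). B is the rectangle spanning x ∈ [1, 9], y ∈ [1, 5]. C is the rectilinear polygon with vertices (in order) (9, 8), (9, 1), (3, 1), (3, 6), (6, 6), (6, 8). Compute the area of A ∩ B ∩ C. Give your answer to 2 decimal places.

The intersection is the polygon with vertices (9,1.778), (4.857,5), (8.286,5), (9,3.333).
By the shoelace formula its area is 6.08.

6.08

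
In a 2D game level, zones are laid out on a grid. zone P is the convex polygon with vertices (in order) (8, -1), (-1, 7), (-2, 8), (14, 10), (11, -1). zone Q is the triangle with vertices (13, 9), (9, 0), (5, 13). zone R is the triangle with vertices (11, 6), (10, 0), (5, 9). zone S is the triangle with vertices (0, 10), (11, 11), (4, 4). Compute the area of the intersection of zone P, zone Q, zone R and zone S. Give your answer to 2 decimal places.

0.71

The intersection is the polygon with vertices (6.455,8.273), (7.667,7.667), (6.882,6.882).
By the shoelace formula its area is 0.71.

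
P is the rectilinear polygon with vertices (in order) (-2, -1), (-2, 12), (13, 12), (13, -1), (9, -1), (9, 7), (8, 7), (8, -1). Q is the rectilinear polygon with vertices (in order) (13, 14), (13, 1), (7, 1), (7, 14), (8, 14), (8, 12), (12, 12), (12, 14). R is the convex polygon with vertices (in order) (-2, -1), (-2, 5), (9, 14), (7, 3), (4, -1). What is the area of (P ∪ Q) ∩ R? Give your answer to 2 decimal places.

|P ∪ Q| = 197.
|(P ∪ Q) ∩ R| = 89.19.

89.19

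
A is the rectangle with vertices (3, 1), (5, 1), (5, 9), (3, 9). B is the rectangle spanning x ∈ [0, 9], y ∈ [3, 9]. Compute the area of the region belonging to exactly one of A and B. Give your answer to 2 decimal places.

|A∩B|: x∈[3,5], y∈[3,9] → 2·6 = 12.
|A △ B| = |A| + |B| − 2·|A∩B| = 16 + 54 − 24 = 46.00.

46.00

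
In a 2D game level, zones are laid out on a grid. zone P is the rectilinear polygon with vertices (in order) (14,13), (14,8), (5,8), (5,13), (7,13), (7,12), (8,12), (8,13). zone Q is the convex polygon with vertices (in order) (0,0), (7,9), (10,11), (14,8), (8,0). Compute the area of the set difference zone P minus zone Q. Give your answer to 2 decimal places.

31.61

|zone P| = 44, |zone P∩zone Q| = 12.3889.
|zone P ∖ zone Q| = |zone P| − |zone P∩zone Q| = 44 − 12.3889 = 31.61.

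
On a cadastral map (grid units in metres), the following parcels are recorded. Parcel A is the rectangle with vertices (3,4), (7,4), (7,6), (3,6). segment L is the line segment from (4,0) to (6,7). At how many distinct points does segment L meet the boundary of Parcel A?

2

The segment meets the boundary at (5.143,4), (5.714,6).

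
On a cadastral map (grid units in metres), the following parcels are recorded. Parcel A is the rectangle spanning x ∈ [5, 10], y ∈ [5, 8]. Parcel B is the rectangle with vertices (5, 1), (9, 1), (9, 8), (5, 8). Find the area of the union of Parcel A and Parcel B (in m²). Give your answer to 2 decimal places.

31.00

By inclusion–exclusion:
Individual areas: |Parcel A| = 15, |Parcel B| = 28.
|Parcel A∩Parcel B|: x∈[5,9], y∈[5,8] → 4·3 = 12.
|Parcel A ∪ Parcel B| = 43 − 12 = 31.00.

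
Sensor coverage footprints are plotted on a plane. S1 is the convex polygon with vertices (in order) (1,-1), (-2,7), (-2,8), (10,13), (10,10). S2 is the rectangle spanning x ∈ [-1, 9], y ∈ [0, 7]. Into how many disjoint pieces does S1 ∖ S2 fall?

2

S1 ∖ S2 splits into 2 disjoint pieces (area 0.5966, area 39.6515).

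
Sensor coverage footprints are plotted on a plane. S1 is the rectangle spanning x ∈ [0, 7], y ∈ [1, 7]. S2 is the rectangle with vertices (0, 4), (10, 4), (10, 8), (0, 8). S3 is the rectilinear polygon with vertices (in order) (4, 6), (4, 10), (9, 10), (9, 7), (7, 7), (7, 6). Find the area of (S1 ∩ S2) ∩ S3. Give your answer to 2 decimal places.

3.00

The region (S1 ∩ S2) ∩ S3 is the polygon with vertices (7,6), (4,6), (4,7), (7,7).
By the shoelace formula its area is 3.00.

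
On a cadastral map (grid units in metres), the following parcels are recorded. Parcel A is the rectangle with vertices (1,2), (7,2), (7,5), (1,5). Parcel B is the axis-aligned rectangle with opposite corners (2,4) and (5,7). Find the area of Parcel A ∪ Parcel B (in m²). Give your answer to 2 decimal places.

By inclusion–exclusion:
Individual areas: |Parcel A| = 18, |Parcel B| = 9.
|Parcel A∩Parcel B|: x∈[2,5], y∈[4,5] → 3·1 = 3.
|Parcel A ∪ Parcel B| = 27 − 3 = 24.00.

24.00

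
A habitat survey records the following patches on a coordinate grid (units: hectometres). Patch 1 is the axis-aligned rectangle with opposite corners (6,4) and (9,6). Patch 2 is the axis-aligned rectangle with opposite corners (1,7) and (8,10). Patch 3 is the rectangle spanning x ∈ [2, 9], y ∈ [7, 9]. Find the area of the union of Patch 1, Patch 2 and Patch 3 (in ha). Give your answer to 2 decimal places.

29.00

By inclusion–exclusion:
Individual areas: |Patch 1| = 6, |Patch 2| = 21, |Patch 3| = 14.
|Patch 1∩Patch 2| = 0 (no overlap).
|Patch 1∩Patch 3| = 0 (no overlap).
|Patch 2∩Patch 3|: x∈[2,8], y∈[7,9] → 6·2 = 12.
|Patch 1∩Patch 2∩Patch 3| = 0.
|Patch 1 ∪ Patch 2 ∪ Patch 3| = 41 − 12 + 0 = 29.00.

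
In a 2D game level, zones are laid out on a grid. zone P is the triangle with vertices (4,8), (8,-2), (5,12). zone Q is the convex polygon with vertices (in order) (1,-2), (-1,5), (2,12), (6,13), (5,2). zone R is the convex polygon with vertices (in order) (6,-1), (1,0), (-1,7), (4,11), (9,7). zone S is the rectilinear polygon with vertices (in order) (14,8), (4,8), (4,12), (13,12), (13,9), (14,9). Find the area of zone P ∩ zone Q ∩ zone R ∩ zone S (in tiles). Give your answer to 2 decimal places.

2.80

The intersection is the polygon with vertices (5.465,9.828), (5.638,9.021), (5.545,8), (4,8), (4.625,10.5).
By the shoelace formula its area is 2.80.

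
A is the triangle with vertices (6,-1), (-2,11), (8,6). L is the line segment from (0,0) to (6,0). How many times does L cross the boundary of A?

The segment meets the boundary at (5.333,0).

1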